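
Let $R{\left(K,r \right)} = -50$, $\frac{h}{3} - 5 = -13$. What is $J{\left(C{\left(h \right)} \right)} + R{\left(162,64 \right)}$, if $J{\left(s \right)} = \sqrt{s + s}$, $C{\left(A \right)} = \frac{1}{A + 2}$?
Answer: $-50 + \frac{i \sqrt{11}}{11} \approx -50.0 + 0.30151 i$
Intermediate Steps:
$h = -24$ ($h = 15 + 3 \left(-13\right) = 15 - 39 = -24$)
$C{\left(A \right)} = \frac{1}{2 + A}$
$J{\left(s \right)} = \sqrt{2} \sqrt{s}$ ($J{\left(s \right)} = \sqrt{2 s} = \sqrt{2} \sqrt{s}$)
$J{\left(C{\left(h \right)} \right)} + R{\left(162,64 \right)} = \sqrt{2} \sqrt{\frac{1}{2 - 24}} - 50 = \sqrt{2} \sqrt{\frac{1}{-22}} - 50 = \sqrt{2} \sqrt{- \frac{1}{22}} - 50 = \sqrt{2} \frac{i \sqrt{22}}{22} - 50 = \frac{i \sqrt{11}}{11} - 50 = -50 + \frac{i \sqrt{11}}{11}$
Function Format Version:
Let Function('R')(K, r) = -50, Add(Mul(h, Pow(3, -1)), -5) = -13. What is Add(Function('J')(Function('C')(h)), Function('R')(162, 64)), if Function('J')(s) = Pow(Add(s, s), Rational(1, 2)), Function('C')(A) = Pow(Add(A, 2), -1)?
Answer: Add(-50, Mul(Rational(1, 11), I, Pow(11, Rational(1, 2)))) ≈ Add(-50.000, Mul(0.30151, I))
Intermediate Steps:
h = -24 (h = Add(15, Mul(3, -13)) = Add(15, -39) = -24)
Function('C')(A) = Pow(Add(2, A), -1)
Function('J')(s) = Mul(Pow(2, Rational(1, 2)), Pow(s, Rational(1, 2))) (Function('J')(s) = Pow(Mul(2, s), Rational(1, 2)) = Mul(Pow(2, Rational(1, 2)), Pow(s, Rational(1, 2))))
Add(Function('J')(Function('C')(h)), Function('R')(162, 64)) = Add(Mul(Pow(2, Rational(1, 2)), Pow(Pow(Add(2, -24), -1), Rational(1, 2))), -50) = Add(Mul(Pow(2, Rational(1, 2)), Pow(Pow(-22, -1), Rational(1, 2))), -50) = Add(Mul(Pow(2, Rational(1, 2)), Pow(Rational(-1, 22), Rational(1, 2))), -50) = Add(Mul(Pow(2, Rational(1, 2)), Mul(Rational(1, 22), I, Pow(22, Rational(1, 2)))), -50) = Add(Mul(Rational(1, 11), I, Pow(11, Rational(1, 2))), -50) = Add(-50, Mul(Rational(1, 11), I, Pow(11, Rational(1, 2))))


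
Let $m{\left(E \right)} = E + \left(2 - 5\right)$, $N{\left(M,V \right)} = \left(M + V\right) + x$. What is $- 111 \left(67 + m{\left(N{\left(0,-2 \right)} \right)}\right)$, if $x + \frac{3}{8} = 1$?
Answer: $- \frac{55611}{8} \approx -6951.4$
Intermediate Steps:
$x = \frac{5}{8}$ ($x = - \frac{3}{8} + 1 = \frac{5}{8} \approx 0.625$)
$N{\left(M,V \right)} = \frac{5}{8} + M + V$ ($N{\left(M,V \right)} = \left(M + V\right) + \frac{5}{8} = \frac{5}{8} + M + V$)
$m{\left(E \right)} = -3 + E$ ($m{\left(E \right)} = E - 3 = -3 + E$)
$- 111 \left(67 + m{\left(N{\left(0,-2 \right)} \right)}\right) = - 111 \left(67 + \left(-3 + \left(\frac{5}{8} + 0 - 2\right)\right)\right) = - 111 \left(67 - \frac{35}{8}\right) = \left(-111\right) \frac{501}{8} = - \frac{55611}{8}$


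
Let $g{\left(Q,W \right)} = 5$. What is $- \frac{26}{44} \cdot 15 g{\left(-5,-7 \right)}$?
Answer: $- \frac{975}{22} \approx -44.318$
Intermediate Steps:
$- \frac{26}{44} \cdot 15 g{\left(-5,-7 \right)} = - \frac{26}{44} \cdot 15 \cdot 5 = \left(-26\right) \frac{1}{44} \cdot 15 \cdot 5 = \left(- \frac{13}{22}\right) 15 \cdot 5 = \left(- \frac{195}{22}\right) 5 = - \frac{975}{22}$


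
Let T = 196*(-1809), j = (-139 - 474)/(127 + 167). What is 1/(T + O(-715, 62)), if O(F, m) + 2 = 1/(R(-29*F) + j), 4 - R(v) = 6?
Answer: -1201/425834060 ≈ -2.8203e-6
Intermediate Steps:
R(v) = -2 (R(v) = 4 - 1*6 = 4 - 6 = -2)
j = -613/294 ≈ -2.0850
T = -354564
O(F, m) = -2696/1201 (O(F, m) = -2 + 1/(-2 - 613/294) = -2 + 1/(-1201/294) = -2 - 294/1201 = -2696/1201)
1/(T + O(-715, 62)) = 1/(-354564 - 2696/1201) = 1/(-425834060/1201) = -1201/425834060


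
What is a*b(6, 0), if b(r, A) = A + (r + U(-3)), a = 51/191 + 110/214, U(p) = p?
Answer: 47886/20437 ≈ 2.3431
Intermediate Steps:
a = 15962/20437 (a = 51*(1/191) + 110*(1/214) = 51/191 + 55/107 = 15962/20437 ≈ 0.78103)
b(r, A) = -3 + A + r (b(r, A) = A + (r - 3) = A + (-3 + r) = -3 + A + r)
a*b(6, 0) = 15962*(-3 + 0 + 6)/20437 = (15962/20437)*3 = 47886/20437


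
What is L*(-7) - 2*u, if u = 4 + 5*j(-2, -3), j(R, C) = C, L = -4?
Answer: 50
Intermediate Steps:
u = -11 (u = 4 + 5*(-3) = 4 - 15 = -11)
L*(-7) - 2*u = -4*(-7) - 2*(-11) = 28 + 22 = 50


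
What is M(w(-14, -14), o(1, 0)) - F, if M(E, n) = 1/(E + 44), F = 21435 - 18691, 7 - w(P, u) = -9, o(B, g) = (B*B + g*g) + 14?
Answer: -164639/60 ≈ -2744.0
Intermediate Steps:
o(B, g) = 14 + B**2 + g**2 (o(B, g) = (B**2 + g**2) + 14 = 14 + B**2 + g**2)
w(P, u) = 16 (w(P, u) = 7 - 1*(-9) = 7 + 9 = 16)
F = 2744
M(E, n) = 1/(44 + E)
M(w(-14, -14), o(1, 0)) - F = 1/(44 + 16) - 1*2744 = 1/60 - 2744 = -164639/60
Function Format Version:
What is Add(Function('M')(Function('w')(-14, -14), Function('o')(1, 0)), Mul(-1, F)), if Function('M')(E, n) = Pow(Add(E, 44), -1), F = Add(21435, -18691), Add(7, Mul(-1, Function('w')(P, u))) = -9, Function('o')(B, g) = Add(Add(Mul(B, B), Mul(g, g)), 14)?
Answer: Rational(-164639, 60) ≈ -2744.0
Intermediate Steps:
Function('o')(B, g) = Add(14, Pow(B, 2), Pow(g, 2)) (Function('o')(B, g) = Add(Add(Pow(B, 2), Pow(g, 2)), 14) = Add(14, Pow(B, 2), Pow(g, 2)))
Function('w')(P, u) = 16 (Function('w')(P, u) = Add(7, Mul(-1, -9)) = Add(7, 9) = 16)
F = 2744
Function('M')(E, n) = Pow(Add(44, E), -1)
Add(Function('M')(Function('w')(-14, -14), Function('o')(1, 0)), Mul(-1, F)) = Add(Pow(Add(44, 16), -1), Mul(-1, 2744)) = Add(Pow(60, -1), -2744) = Add(Rational(1, 60), -2744) = Rational(-164639, 60)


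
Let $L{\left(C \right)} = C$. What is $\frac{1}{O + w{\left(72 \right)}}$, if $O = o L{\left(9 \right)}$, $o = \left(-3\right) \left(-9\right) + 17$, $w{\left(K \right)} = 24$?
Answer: $\frac{1}{420} \approx 0.002381$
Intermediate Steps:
$o = 44$ ($o = 27 + 17 = 44$)
$O = 396$ ($O = 44 \cdot 9 = 396$)
$\frac{1}{O + w{\left(72 \right)}} = \frac{1}{396 + 24} = \frac{1}{420}$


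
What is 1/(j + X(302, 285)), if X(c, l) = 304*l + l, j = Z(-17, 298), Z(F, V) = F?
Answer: 1/86908 ≈ 1.1506e-5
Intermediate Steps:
j = -17
X(c, l) = 305*l
1/(j + X(302, 285)) = 1/(-17 + 305*285) = 1/(-17 + 86925) = 1/86908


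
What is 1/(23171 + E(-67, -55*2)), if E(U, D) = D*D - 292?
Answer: 1/34979 ≈ 2.8589e-5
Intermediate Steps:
E(U, D) = -292 + D² (E(U, D) = D² - 292 = -292 + D²)
1/(23171 + E(-67, -55*2)) = 1/(23171 + (-292 + (-55*2)²)) = 1/(23171 + (-292 + (-110)²)) = 1/(23171 + (-292 + 12100)) = 1/(23171 + 11808) = 1/34979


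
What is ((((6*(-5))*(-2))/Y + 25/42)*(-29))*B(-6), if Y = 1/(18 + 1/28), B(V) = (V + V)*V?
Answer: -15825300/7 ≈ -2.2608e+6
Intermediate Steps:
B(V) = 2*V² (B(V) = (2*V)*V = 2*V²)
Y = 28/505 (Y = 1/(18 + 1/28) = 1/(505/28) = 28/505 ≈ 0.055446)
((((6*(-5))*(-2))/Y + 25/42)*(-29))*B(-6) = ((((6*(-5))*(-2))/(28/505) + 25/42)*(-29))*(2*(-6)²) = ((-30*(-2)*(505/28) + 25*(1/42))*(-29))*(2*36) = ((60*(505/28) + 25/42)*(-29))*72 = ((7575/7 + 25/42)*(-29))*72 = ((45475/42)*(-29))*72 = -1318775/42*72 = -15825300/7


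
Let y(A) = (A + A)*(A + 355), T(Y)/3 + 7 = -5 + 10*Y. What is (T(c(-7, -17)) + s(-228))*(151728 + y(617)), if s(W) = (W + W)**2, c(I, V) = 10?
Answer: 281314843200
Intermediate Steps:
T(Y) = -36 + 30*Y (T(Y) = -21 + 3*(-5 + 10*Y) = -21 + (-15 + 30*Y) = -36 + 30*Y)
s(W) = 4*W**2 (s(W) = (2*W)**2 = 4*W**2)
y(A) = 2*A*(355 + A) (y(A) = (2*A)*(355 + A) = 2*A*(355 + A))
(T(c(-7, -17)) + s(-228))*(151728 + y(617)) = ((-36 + 30*10) + 4*(-228)**2)*(151728 + 2*617*(355 + 617)) = ((-36 + 300) + 4*51984)*(151728 + 2*617*972) = (264 + 207936)*(151728 + 1199448) = 208200*1351176 = 281314843200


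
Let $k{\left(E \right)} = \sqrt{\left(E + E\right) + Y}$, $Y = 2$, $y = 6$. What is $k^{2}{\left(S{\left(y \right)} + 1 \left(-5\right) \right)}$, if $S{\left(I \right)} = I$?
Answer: $4$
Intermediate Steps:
$k{\left(E \right)} = \sqrt{2 + 2 E}$ ($k{\left(E \right)} = \sqrt{\left(E + E\right) + 2} = \sqrt{2 E + 2} = \sqrt{2 + 2 E}$)
$k^{2}{\left(S{\left(y \right)} + 1 \left(-5\right) \right)} = \left(\sqrt{2 + 2 \left(6 + 1 \left(-5\right)\right)}\right)^{2} = \left(\sqrt{2 + 2 \left(6 - 5\right)}\right)^{2} = \left(\sqrt{2 + 2 \cdot 1}\right)^{2} = \left(\sqrt{2 + 2}\right)^{2} = \left(\sqrt{4}\right)^{2} = 2^{2} = 4$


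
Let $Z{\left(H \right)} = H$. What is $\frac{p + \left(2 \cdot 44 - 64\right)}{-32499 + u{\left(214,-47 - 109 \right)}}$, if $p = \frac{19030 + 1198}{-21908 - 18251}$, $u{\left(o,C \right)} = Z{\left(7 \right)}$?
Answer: $- \frac{235897}{326211557} \approx -0.00072314$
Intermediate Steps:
$u{\left(o,C \right)} = 7$
$p = - \frac{20228}{40159}$ ($p = \frac{20228}{-40159} = 20228 \left(- \frac{1}{40159}\right) = - \frac{20228}{40159} \approx -0.5037$)
$\frac{p + \left(2 \cdot 44 - 64\right)}{-32499 + u{\left(214,-47 - 109 \right)}} = \frac{- \frac{20228}{40159} + \left(2 \cdot 44 - 64\right)}{-32499 + 7} = \frac{- \frac{20228}{40159} + \left(88 - 64\right)}{-32492} = \left(- \frac{20228}{40159} + 24\right) \left(- \frac{1}{32492}\right) = \frac{943588}{40159} \left(- \frac{1}{32492}\right) = - \frac{235897}{326211557}$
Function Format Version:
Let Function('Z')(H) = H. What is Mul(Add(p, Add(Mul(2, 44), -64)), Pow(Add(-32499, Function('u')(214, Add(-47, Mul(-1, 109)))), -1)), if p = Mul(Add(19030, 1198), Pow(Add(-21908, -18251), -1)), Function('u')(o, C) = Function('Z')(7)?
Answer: Rational(-235897, 326211557) ≈ -0.00072314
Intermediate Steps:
Function('u')(o, C) = 7
p = Rational(-20228, 40159) (p = Mul(20228, Pow(-40159, -1)) = Mul(20228, Rational(-1, 40159)) = Rational(-20228, 40159) ≈ -0.50370)
Mul(Add(p, Add(Mul(2, 44), -64)), Pow(Add(-32499, Function('u')(214, Add(-47, Mul(-1, 109)))), -1)) = Mul(Add(Rational(-20228, 40159), Add(Mul(2, 44), -64)), Pow(Add(-32499, 7), -1)) = Mul(Add(Rational(-20228, 40159), Add(88, -64)), Pow(-32492, -1)) = Mul(Add(Rational(-20228, 40159), 24), Rational(-1, 32492)) = Mul(Rational(943588, 40159), Rational(-1, 32492)) = Rational(-235897, 326211557)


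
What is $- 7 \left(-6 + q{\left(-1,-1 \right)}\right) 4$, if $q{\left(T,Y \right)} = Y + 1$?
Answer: $168$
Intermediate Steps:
$q{\left(T,Y \right)} = 1 + Y$
$- 7 \left(-6 + q{\left(-1,-1 \right)}\right) 4 = - 7 \left(-6 + \left(1 - 1\right)\right) 4 = - 7 \left(-6 + 0\right) 4 = \left(-7\right) \left(-6\right) 4 = 42 \cdot 4 = 168$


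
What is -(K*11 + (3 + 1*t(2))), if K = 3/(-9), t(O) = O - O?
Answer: ⅔ ≈ 0.66667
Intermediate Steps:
t(O) = 0
K = -⅓ (K = 3*(-⅑) = -⅓ ≈ -0.33333)
-(K*11 + (3 + 1*t(2))) = -(-⅓*11 + (3 + 1*0)) = -(-11/3 + (3 + 0)) = -(-11/3 + 3) = -1*(-⅔) = ⅔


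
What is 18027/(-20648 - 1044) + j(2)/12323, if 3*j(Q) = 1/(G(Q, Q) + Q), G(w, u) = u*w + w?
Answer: -1332874903/1603863096 ≈ -0.83104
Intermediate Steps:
G(w, u) = w + u*w
j(Q) = 1/(3*(Q + Q*(1 + Q))) (j(Q) = 1/(3*(Q*(1 + Q) + Q)) = 1/(3*(Q + Q*(1 + Q))))
18027/(-20648 - 1044) + j(2)/12323 = 18027/(-20648 - 1044) + ((⅓)/(2*(2 + 2)))/12323 = 18027/(-21692) + ((⅓)*(½)/4)*(1/12323) = 18027*(-1/21692) + ((⅓)*(½)*(¼))*(1/12323) = -18027/21692 + (1/24)*(1/12323) = -18027/21692 + 1/295752 = -1332874903/1603863096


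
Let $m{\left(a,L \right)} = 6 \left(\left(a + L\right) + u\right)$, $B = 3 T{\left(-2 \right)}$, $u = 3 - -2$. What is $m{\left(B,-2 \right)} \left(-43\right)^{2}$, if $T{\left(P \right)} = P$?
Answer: $-33282$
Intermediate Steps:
$u = 5$ ($u = 3 + 2 = 5$)
$B = -6$ ($B = 3 \left(-2\right) = -6$)
$m{\left(a,L \right)} = 30 + 6 L + 6 a$ ($m{\left(a,L \right)} = 6 \left(\left(a + L\right) + 5\right) = 6 \left(\left(L + a\right) + 5\right) = 6 \left(5 + L + a\right) = 30 + 6 L + 6 a$)
$m{\left(B,-2 \right)} \left(-43\right)^{2} = \left(30 + 6 \left(-2\right) + 6 \left(-6\right)\right) \left(-43\right)^{2} = \left(30 - 12 - 36\right) 1849 = \left(-18\right) 1849 = -33282$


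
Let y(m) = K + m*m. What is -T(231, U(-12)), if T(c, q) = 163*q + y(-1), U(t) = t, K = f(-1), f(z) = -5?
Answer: 1960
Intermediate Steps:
K = -5
y(m) = -5 + m² (y(m) = -5 + m*m = -5 + m²)
T(c, q) = -4 + 163*q (T(c, q) = 163*q + (-5 + (-1)²) = 163*q + (-5 + 1) = 163*q - 4 = -4 + 163*q)
-T(231, U(-12)) = -(-4 + 163*(-12)) = -(-4 - 1956) = -1*(-1960) = 1960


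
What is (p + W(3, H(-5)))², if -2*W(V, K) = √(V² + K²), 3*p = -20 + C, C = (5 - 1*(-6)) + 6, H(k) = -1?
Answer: 7/2 + √10 ≈ 6.6623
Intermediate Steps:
C = 17 (C = (5 + 6) + 6 = 11 + 6 = 17)
p = -1 (p = (-20 + 17)/3 = (⅓)*(-3) = -1)
W(V, K) = -√(K² + V²)/2 (W(V, K) = -√(V² + K²)/2 = -√(K² + V²)/2)
(p + W(3, H(-5)))² = (-1 - √((-1)² + 3²)/2)² = (-1 - √(1 + 9)/2)² = (-1 - √10/2)²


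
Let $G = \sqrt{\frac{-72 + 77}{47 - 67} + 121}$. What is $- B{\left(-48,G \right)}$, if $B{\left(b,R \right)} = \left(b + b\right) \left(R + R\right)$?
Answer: $96 \sqrt{483} \approx 2109.8$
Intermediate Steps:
$G = \frac{\sqrt{483}}{2}$ ($G = \sqrt{\frac{5}{-20} + 121} = \sqrt{5 \left(- \frac{1}{20}\right) + 121} = \sqrt{- \frac{1}{4} + 121} = \sqrt{\frac{483}{4}} = \frac{\sqrt{483}}{2} \approx 10.989$)
$B{\left(b,R \right)} = 4 R b$ ($B{\left(b,R \right)} = 2 b 2 R = 4 R b$)
$- B{\left(-48,G \right)} = - 4 \frac{\sqrt{483}}{2} \left(-48\right) = - \left(-96\right) \sqrt{483} = 96 \sqrt{483}$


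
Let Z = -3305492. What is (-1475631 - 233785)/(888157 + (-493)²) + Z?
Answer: -1869597046384/565603 ≈ -3.3055e+6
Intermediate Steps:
(-1475631 - 233785)/(888157 + (-493)²) + Z = (-1475631 - 233785)/(888157 + (-493)²) - 3305492 = -1709416/(888157 + 243049) - 3305492 = -1709416/1131206 - 3305492 = -1709416*1/1131206 - 3305492 = -854708/565603 - 3305492 = -1869597046384/565603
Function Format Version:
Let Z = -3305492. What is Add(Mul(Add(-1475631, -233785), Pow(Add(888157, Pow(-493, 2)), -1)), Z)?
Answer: Rational(-1869597046384, 565603) ≈ -3.3055e+6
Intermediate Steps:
Add(Mul(Add(-1475631, -233785), Pow(Add(888157, Pow(-493, 2)), -1)), Z) = Add(Mul(Add(-1475631, -233785), Pow(Add(888157, Pow(-493, 2)), -1)), -3305492) = Add(Mul(-1709416, Pow(Add(888157, 243049), -1)), -3305492) = Add(Mul(-1709416, Pow(1131206, -1)), -3305492) = Add(Mul(-1709416, Rational(1, 1131206)), -3305492) = Add(Rational(-854708, 565603), -3305492) = Rational(-1869597046384, 565603)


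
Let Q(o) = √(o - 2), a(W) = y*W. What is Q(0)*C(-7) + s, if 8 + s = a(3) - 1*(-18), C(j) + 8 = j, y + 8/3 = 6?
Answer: 20 - 15*I*√2 ≈ 20.0 - 21.213*I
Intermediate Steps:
y = 10/3 (y = -8/3 + 6 = 10/3 ≈ 3.3333)
C(j) = -8 + j
a(W) = 10*W/3
Q(o) = √(-2 + o)
s = 20 (s = -8 + ((10/3)*3 - 1*(-18)) = -8 + (10 + 18) = -8 + 28 = 20)
Q(0)*C(-7) + s = √(-2 + 0)*(-8 - 7) + 20 = √(-2)*(-15) + 20 = (I*√2)*(-15) + 20 = -15*I*√2 + 20 = 20 - 15*I*√2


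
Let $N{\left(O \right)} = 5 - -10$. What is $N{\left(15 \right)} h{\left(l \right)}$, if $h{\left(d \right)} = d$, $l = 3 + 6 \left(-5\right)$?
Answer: $-405$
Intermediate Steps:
$N{\left(O \right)} = 15$ ($N{\left(O \right)} = 5 + 10 = 15$)
$l = -27$ ($l = 3 - 30 = -27$)
$N{\left(15 \right)} h{\left(l \right)} = 15 \left(-27\right) = -405$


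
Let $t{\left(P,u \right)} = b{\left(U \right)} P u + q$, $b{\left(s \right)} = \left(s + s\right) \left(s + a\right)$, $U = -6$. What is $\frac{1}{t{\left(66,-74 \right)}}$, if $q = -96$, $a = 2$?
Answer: $- \frac{1}{234528} \approx -4.2639 \cdot 10^{-6}$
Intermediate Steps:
$b{\left(s \right)} = 2 s \left(2 + s\right)$ ($b{\left(s \right)} = \left(s + s\right) \left(s + 2\right) = 2 s \left(2 + s\right)$)
$t{\left(P,u \right)} = -96 + 48 P u$ ($t{\left(P,u \right)} = 2 \left(-6\right) \left(2 - 6\right) P u - 96 = 2 \left(-6\right) \left(-4\right) P u - 96 = 48 P u - 96 = -96 + 48 P u$)
$\frac{1}{t{\left(66,-74 \right)}} = \frac{1}{-96 + 48 \cdot 66 \left(-74\right)} = \frac{1}{-96 - 234432} = \frac{1}{-234528} = - \frac{1}{234528}$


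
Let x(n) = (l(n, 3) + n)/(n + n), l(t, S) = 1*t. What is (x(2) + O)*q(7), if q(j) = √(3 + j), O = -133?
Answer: -132*√10 ≈ -417.42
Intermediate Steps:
l(t, S) = t
x(n) = 1 (x(n) = (n + n)/(n + n) = (2*n)/((2*n)) = (2*n)*(1/(2*n)) = 1)
(x(2) + O)*q(7) = (1 - 133)*√(3 + 7) = -132*√10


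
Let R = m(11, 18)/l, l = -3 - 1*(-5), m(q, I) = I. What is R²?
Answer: 81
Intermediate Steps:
l = 2 (l = -3 + 5 = 2)
R = 9 (R = 18/2 = 18*(½) = 9)
R² = 9² = 81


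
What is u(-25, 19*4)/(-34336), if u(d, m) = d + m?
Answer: -51/34336 ≈ -0.0014853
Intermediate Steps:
u(-25, 19*4)/(-34336) = (-25 + 19*4)/(-34336) = (-25 + 76)*(-1/34336) = 51*(-1/34336) = -51/34336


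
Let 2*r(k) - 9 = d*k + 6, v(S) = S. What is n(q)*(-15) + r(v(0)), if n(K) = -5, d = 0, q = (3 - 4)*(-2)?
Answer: 165/2 ≈ 82.500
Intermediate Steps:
q = 2 (q = -1*(-2) = 2)
r(k) = 15/2 (r(k) = 9/2 + (0*k + 6)/2 = 9/2 + (0 + 6)/2 = 9/2 + (½)*6 = 9/2 + 3 = 15/2)
n(q)*(-15) + r(v(0)) = -5*(-15) + 15/2 = 75 + 15/2 = 165/2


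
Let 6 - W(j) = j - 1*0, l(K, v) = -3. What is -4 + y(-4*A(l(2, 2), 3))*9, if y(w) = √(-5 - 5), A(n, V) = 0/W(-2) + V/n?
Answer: -4 + 9*I*√10 ≈ -4.0 + 28.461*I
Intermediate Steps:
W(j) = 6 - j (W(j) = 6 - (j - 1*0) = 6 - (j + 0) = 6 - j)
A(n, V) = V/n (A(n, V) = 0/(6 - 1*(-2)) + V/n = 0/(6 + 2) + V/n = 0/8 + V/n = 0*(⅛) + V/n = 0 + V/n = V/n)
y(w) = I*√10 (y(w) = √(-10) = I*√10)
-4 + y(-4*A(l(2, 2), 3))*9 = -4 + (I*√10)*9 = -4 + 9*I*√10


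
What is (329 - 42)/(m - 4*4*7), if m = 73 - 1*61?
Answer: -287/100 ≈ -2.8700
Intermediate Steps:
m = 12 (m = 73 - 61 = 12)
(329 - 42)/(m - 4*4*7) = (329 - 42)/(12 - 4*4*7) = 287/(12 - 16*7) = 287/(12 - 112) = 287/(-100) = 287*(-1/100) = -287/100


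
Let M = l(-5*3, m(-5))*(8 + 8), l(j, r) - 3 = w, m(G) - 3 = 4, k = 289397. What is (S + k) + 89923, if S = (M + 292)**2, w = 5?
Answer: 555720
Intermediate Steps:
m(G) = 7 (m(G) = 3 + 4 = 7)
l(j, r) = 8 (l(j, r) = 3 + 5 = 8)
M = 128 (M = 8*(8 + 8) = 8*16 = 128)
S = 176400 (S = (128 + 292)**2 = 420**2 = 176400)
(S + k) + 89923 = (176400 + 289397) + 89923 = 465797 + 89923 = 555720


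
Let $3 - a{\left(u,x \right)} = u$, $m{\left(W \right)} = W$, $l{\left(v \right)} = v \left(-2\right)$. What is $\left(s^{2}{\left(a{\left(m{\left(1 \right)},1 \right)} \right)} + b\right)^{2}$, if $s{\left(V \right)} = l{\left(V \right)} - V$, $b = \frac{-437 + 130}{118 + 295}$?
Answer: $\frac{212022721}{170569} \approx 1243.0$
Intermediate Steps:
$l{\left(v \right)} = - 2 v$
$b = - \frac{307}{413} \approx -0.74334$
$a{\left(u,x \right)} = 3 - u$
$s{\left(V \right)} = - 3 V$ ($s{\left(V \right)} = - 2 V - V = - 3 V$)
$\left(s^{2}{\left(a{\left(m{\left(1 \right)},1 \right)} \right)} + b\right)^{2} = \left(\left(- 3 \left(3 - 1\right)\right)^{2} - \frac{307}{413}\right)^{2} = \left(\left(\left(-3\right) 2\right)^{2} - \frac{307}{413}\right)^{2} = \left(\left(-6\right)^{2} - \frac{307}{413}\right)^{2} = \left(36 - \frac{307}{413}\right)^{2} = \left(\frac{14561}{413}\right)^{2} = \frac{212022721}{170569}$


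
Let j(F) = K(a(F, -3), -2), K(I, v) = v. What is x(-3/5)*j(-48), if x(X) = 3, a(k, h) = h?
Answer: -6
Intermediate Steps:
j(F) = -2
x(-3/5)*j(-48) = 3*(-2) = -6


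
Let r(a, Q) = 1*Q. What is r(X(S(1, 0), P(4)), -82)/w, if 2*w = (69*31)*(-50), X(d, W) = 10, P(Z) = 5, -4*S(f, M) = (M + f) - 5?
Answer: 82/53475 ≈ 0.0015334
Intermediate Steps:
S(f, M) = 5/4 - M/4 - f/4 (S(f, M) = -((M + f) - 5)/4 = -(-5 + M + f)/4 = 5/4 - M/4 - f/4)
r(a, Q) = Q
w = -53475 (w = ((69*31)*(-50))/2 = (2139*(-50))/2 = (1/2)*(-106950) = -53475)
r(X(S(1, 0), P(4)), -82)/w = -82/(-53475) = -82*(-1/53475) = 82/53475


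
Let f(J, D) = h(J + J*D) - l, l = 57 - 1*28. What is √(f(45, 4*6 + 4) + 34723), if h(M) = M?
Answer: √35999 ≈ 189.73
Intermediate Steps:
l = 29 (l = 57 - 28 = 29)
f(J, D) = -29 + J + D*J (f(J, D) = (J + J*D) - 1*29 = (J + D*J) - 29 = -29 + J + D*J)
√(f(45, 4*6 + 4) + 34723) = √((-29 + 45*(1 + (4*6 + 4))) + 34723) = √((-29 + 45*(1 + (24 + 4))) + 34723) = √((-29 + 45*(1 + 28)) + 34723) = √((-29 + 45*29) + 34723) = √((-29 + 1305) + 34723) = √(1276 + 34723) = √35999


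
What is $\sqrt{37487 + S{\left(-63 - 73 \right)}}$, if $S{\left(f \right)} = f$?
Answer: $\sqrt{37351} \approx 193.26$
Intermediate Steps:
$\sqrt{37487 + S{\left(-63 - 73 \right)}} = \sqrt{37487 - 136} = \sqrt{37351}$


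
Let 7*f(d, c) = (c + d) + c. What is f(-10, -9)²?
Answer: 16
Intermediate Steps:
f(d, c) = d/7 + 2*c/7 (f(d, c) = ((c + d) + c)/7 = (d + 2*c)/7 = d/7 + 2*c/7)
f(-10, -9)² = ((⅐)*(-10) + (2/7)*(-9))² = (-10/7 - 18/7)² = (-4)² = 16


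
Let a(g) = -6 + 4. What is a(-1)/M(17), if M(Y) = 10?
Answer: -⅕ ≈ -0.20000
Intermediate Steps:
a(g) = -2
a(-1)/M(17) = -2/10 = -2*⅒ = -⅕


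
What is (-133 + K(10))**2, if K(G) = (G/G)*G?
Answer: 15129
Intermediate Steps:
K(G) = G (K(G) = 1*G = G)
(-133 + K(10))**2 = (-133 + 10)**2 = (-123)**2 = 15129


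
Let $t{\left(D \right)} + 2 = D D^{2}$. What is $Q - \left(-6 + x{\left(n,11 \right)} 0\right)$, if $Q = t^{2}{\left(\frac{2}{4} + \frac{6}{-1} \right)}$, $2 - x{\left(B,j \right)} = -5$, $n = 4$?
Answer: $\frac{1814793}{64} \approx 28356.0$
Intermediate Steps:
$t{\left(D \right)} = -2 + D^{3}$ ($t{\left(D \right)} = -2 + D D^{2} = -2 + D^{3}$)
$x{\left(B,j \right)} = 7$ ($x{\left(B,j \right)} = 2 - -5 = 2 + 5 = 7$)
$Q = \frac{1814409}{64}$ ($Q = \left(-2 + \left(\frac{2}{4} + \frac{6}{-1}\right)^{3}\right)^{2} = \left(-2 + \left(2 \cdot \frac{1}{4} + 6 \left(-1\right)\right)^{3}\right)^{2} = \left(-2 + \left(\frac{1}{2} - 6\right)^{3}\right)^{2} = \left(-2 + \left(- \frac{11}{2}\right)^{3}\right)^{2} = \left(-2 - \frac{1331}{8}\right)^{2} = \left(- \frac{1347}{8}\right)^{2} = \frac{1814409}{64} \approx 28350.0$)
$Q - \left(-6 + x{\left(n,11 \right)} 0\right) = \frac{1814409}{64} - \left(-6 + 7 \cdot 0\right) = \frac{1814409}{64} - \left(-6 + 0\right) = \frac{1814409}{64} - -6 = \frac{1814409}{64} + 6 = \frac{1814793}{64}$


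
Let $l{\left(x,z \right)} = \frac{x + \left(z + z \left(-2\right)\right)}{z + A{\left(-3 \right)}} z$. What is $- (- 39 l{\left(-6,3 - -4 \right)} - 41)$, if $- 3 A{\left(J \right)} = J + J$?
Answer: $- \frac{1060}{3} \approx -353.33$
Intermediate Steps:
$A{\left(J \right)} = - \frac{2 J}{3}$ ($A{\left(J \right)} = - \frac{J + J}{3} = - \frac{2 J}{3}$)
$l{\left(x,z \right)} = \frac{z \left(x - z\right)}{2 + z}$ ($l{\left(x,z \right)} = \frac{x + \left(z + z \left(-2\right)\right)}{z - -2} z = \frac{x + \left(z - 2 z\right)}{z + 2} z = \frac{x - z}{2 + z} z = \frac{z \left(x - z\right)}{2 + z}$)
$- (- 39 l{\left(-6,3 - -4 \right)} - 41) = - (- 39 \frac{\left(3 - -4\right) \left(-6 - \left(3 - -4\right)\right)}{2 + \left(3 - -4\right)} - 41) = - (- 39 \frac{\left(3 + 4\right) \left(-6 - \left(3 + 4\right)\right)}{2 + \left(3 + 4\right)} - 41) = - (- 39 \frac{7 \left(-6 - 7\right)}{2 + 7} - 41) = - (- 39 \frac{7 \left(-6 - 7\right)}{9} - 41) = - (- 39 \cdot 7 \cdot \frac{1}{9} \left(-13\right) - 41) = - (\left(-39\right) \left(- \frac{91}{9}\right) - 41) = - (\frac{1183}{3} - 41) = \left(-1\right) \frac{1060}{3} = - \frac{1060}{3}$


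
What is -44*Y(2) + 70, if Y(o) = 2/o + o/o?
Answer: -18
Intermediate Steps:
Y(o) = 1 + 2/o (Y(o) = 2/o + 1 = 1 + 2/o)
-44*Y(2) + 70 = -44*(2 + 2)/2 + 70 = -22*4 + 70 = -44*2 + 70 = -88 + 70 = -18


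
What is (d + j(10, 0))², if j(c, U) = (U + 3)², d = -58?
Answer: 2401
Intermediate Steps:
j(c, U) = (3 + U)²
(d + j(10, 0))² = (-58 + (3 + 0)²)² = (-58 + 3²)² = (-58 + 9)² = (-49)² = 2401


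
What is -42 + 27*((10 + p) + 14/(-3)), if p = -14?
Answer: -276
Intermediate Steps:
-42 + 27*((10 + p) + 14/(-3)) = -42 + 27*((10 - 14) + 14/(-3)) = -42 + 27*(-4 + 14*(-⅓)) = -42 + 27*(-4 - 14/3) = -42 + 27*(-26/3) = -42 - 234 = -276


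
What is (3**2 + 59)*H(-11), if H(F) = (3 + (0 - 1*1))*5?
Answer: 680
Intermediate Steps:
H(F) = 10 (H(F) = (3 + (0 - 1))*5 = (3 - 1)*5 = 2*5 = 10)
(3**2 + 59)*H(-11) = (3**2 + 59)*10 = (9 + 59)*10 = 68*10 = 680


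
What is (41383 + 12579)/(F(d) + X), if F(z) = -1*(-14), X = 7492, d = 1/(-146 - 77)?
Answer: 26981/3753 ≈ 7.1892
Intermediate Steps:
d = -1/223 (d = 1/(-223) = -1/223 ≈ -0.0044843)
F(z) = 14
(41383 + 12579)/(F(d) + X) = (41383 + 12579)/(14 + 7492) = 53962/7506 = 53962*(1/7506) = 26981/3753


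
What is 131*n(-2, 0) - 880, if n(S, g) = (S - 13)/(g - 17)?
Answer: -12995/17 ≈ -764.41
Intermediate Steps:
n(S, g) = (-13 + S)/(-17 + g)
131*n(-2, 0) - 880 = 131*((-13 - 2)/(-17 + 0)) - 880 = 131*(-15/(-17)) - 880 = 131*(-1/17*(-15)) - 880 = 131*(15/17) - 880 = 1965/17 - 880 = -12995/17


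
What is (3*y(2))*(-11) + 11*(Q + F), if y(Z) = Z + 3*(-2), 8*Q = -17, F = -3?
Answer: 605/8 ≈ 75.625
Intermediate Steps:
Q = -17/8 (Q = (1/8)*(-17) = -17/8 ≈ -2.1250)
y(Z) = -6 + Z (y(Z) = Z - 6 = -6 + Z)
(3*y(2))*(-11) + 11*(Q + F) = (3*(-6 + 2))*(-11) + 11*(-17/8 - 3) = (3*(-4))*(-11) + 11*(-41/8) = -12*(-11) - 451/8 = 132 - 451/8 = 605/8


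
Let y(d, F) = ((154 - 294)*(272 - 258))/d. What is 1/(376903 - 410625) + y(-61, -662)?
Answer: 66095059/2057042 ≈ 32.131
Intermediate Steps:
y(d, F) = -1960/d (y(d, F) = (-140*14)/d = -1960/d)
1/(376903 - 410625) + y(-61, -662) = 1/(376903 - 410625) - 1960/(-61) = 1/(-33722) - 1960*(-1/61) = -1/33722 + 1960/61 = 66095059/2057042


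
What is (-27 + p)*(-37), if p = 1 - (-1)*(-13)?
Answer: 1443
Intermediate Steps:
p = -12 (p = 1 - 1*13 = 1 - 13 = -12)
(-27 + p)*(-37) = (-27 - 12)*(-37) = -39*(-37) = 1443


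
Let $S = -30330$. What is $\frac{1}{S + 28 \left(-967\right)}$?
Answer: $- \frac{1}{57406} \approx -1.742 \cdot 10^{-5}$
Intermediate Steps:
$\frac{1}{S + 28 \left(-967\right)} = \frac{1}{-30330 + 28 \left(-967\right)} = \frac{1}{-30330 - 27076} = \frac{1}{-57406} = - \frac{1}{57406}$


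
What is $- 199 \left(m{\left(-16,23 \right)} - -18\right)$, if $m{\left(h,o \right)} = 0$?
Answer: $-3582$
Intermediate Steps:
$- 199 \left(m{\left(-16,23 \right)} - -18\right) = - 199 \left(0 - -18\right) = - 199 \left(0 + \left(-232 + 250\right)\right) = - 199 \left(0 + 18\right) = \left(-199\right) 18 = -3582$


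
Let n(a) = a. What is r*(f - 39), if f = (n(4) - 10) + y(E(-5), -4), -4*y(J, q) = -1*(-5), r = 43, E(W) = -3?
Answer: -7955/4 ≈ -1988.8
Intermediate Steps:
y(J, q) = -5/4 (y(J, q) = -(-1)*(-5)/4 = -¼*5 = -5/4)
f = -29/4 (f = (4 - 10) - 5/4 = -6 - 5/4 = -29/4 ≈ -7.2500)
r*(f - 39) = 43*(-29/4 - 39) = 43*(-185/4) = -7955/4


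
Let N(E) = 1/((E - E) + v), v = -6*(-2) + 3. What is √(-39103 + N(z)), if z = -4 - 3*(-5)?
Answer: 4*I*√549885/15 ≈ 197.74*I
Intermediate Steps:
z = 11 (z = -4 + 15 = 11)
v = 15 (v = 12 + 3 = 15)
N(E) = 1/15 (N(E) = 1/((E - E) + 15) = 1/(0 + 15) = 1/15)
√(-39103 + N(z)) = √(-39103 + 1/15) = √(-586544/15) = 4*I*√549885/15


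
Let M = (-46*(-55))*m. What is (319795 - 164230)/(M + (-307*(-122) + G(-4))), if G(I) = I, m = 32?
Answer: 10371/7894 ≈ 1.3138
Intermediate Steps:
M = 80960 (M = -46*(-55)*32 = 2530*32 = 80960)
(319795 - 164230)/(M + (-307*(-122) + G(-4))) = (319795 - 164230)/(80960 + (-307*(-122) - 4)) = 155565/(80960 + (37454 - 4)) = 155565/(80960 + 37450) = 155565/118410 = 155565*(1/118410) = 10371/7894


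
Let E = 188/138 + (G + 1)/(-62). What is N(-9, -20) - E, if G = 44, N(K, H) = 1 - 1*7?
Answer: -28391/4278 ≈ -6.6365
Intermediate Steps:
N(K, H) = -6 (N(K, H) = 1 - 7 = -6)
E = 2723/4278 (E = 188/138 + (44 + 1)/(-62) = 188*(1/138) + 45*(-1/62) = 94/69 - 45/62 = 2723/4278 ≈ 0.63651)
N(-9, -20) - E = -6 - 1*2723/4278 = -6 - 2723/4278 = -28391/4278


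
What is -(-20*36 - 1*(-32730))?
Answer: -32010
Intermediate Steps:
-(-20*36 - 1*(-32730)) = -(-720 + 32730) = -1*32010 = -32010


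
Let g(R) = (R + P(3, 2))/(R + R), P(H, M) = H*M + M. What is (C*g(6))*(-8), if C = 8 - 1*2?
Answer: -56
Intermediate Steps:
P(H, M) = M + H*M
C = 6 (C = 8 - 2 = 6)
g(R) = (8 + R)/(2*R) (g(R) = (R + 2*(1 + 3))/(R + R) = (R + 2*4)/((2*R)) = (R + 8)*(1/(2*R)) = (8 + R)*(1/(2*R)) = (8 + R)/(2*R))
(C*g(6))*(-8) = (6*((½)*(8 + 6)/6))*(-8) = (6*((½)*(⅙)*14))*(-8) = (6*(7/6))*(-8) = 7*(-8) = -56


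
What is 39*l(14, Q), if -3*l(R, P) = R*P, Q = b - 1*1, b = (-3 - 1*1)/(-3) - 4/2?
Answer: 910/3 ≈ 303.33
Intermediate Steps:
b = -2/3 (b = (-3 - 1)*(-1/3) - 4*1/2 = -4*(-1/3) - 2 = 4/3 - 2 = -2/3 ≈ -0.66667)
Q = -5/3 (Q = -2/3 - 1*1 = -2/3 - 1 = -5/3 ≈ -1.6667)
l(R, P) = -P*R/3 (l(R, P) = -R*P/3 = -P*R/3)
39*l(14, Q) = 39*(-1/3*(-5/3)*14) = 39*(70/9) = 910/3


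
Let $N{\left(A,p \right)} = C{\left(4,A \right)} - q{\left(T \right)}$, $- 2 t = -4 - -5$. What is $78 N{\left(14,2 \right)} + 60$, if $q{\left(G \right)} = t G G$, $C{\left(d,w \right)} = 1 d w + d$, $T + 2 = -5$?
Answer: $6651$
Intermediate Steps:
$T = -7$ ($T = -2 - 5 = -7$)
$C{\left(d,w \right)} = d + d w$ ($C{\left(d,w \right)} = d w + d = d + d w$)
$t = - \frac{1}{2}$ ($t = - \frac{-4 - -5}{2} = - \frac{-4 + 5}{2} = \left(- \frac{1}{2}\right) 1 = - \frac{1}{2} \approx -0.5$)
$q{\left(G \right)} = - \frac{G^{2}}{2}$ ($q{\left(G \right)} = - \frac{G}{2} G = - \frac{G^{2}}{2}$)
$N{\left(A,p \right)} = \frac{57}{2} + 4 A$ ($N{\left(A,p \right)} = 4 \left(1 + A\right) - - \frac{\left(-7\right)^{2}}{2} = \left(4 + 4 A\right) - \left(- \frac{1}{2}\right) 49 = \left(4 + 4 A\right) - - \frac{49}{2} = \left(4 + 4 A\right) + \frac{49}{2} = \frac{57}{2} + 4 A$)
$78 N{\left(14,2 \right)} + 60 = 78 \left(\frac{57}{2} + 4 \cdot 14\right) + 60 = 78 \left(\frac{57}{2} + 56\right) + 60 = 78 \cdot \frac{169}{2} + 60 = 6591 + 60 = 6651$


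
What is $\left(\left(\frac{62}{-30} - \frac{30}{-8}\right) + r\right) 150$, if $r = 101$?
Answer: $\frac{30805}{2} \approx 15403.0$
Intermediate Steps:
$\left(\left(\frac{62}{-30} - \frac{30}{-8}\right) + r\right) 150 = \left(\left(\frac{62}{-30} - \frac{30}{-8}\right) + 101\right) 150 = \left(\left(62 \left(- \frac{1}{30}\right) - - \frac{15}{4}\right) + 101\right) 150 = \left(\left(- \frac{31}{15} + \frac{15}{4}\right) + 101\right) 150 = \left(\frac{101}{60} + 101\right) 150 = \frac{6161}{60} \cdot 150 = \frac{30805}{2}$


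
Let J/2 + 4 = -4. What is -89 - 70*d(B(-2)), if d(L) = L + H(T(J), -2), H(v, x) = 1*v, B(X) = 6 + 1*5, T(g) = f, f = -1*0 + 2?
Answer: -999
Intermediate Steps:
J = -16 (J = -8 + 2*(-4) = -8 - 8 = -16)
f = 2 (f = 0 + 2 = 2)
T(g) = 2
B(X) = 11 (B(X) = 6 + 5 = 11)
H(v, x) = v
d(L) = 2 + L (d(L) = L + 2 = 2 + L)
-89 - 70*d(B(-2)) = -89 - 70*(2 + 11) = -89 - 70*13 = -89 - 910 = -999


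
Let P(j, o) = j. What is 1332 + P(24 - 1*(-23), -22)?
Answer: 1379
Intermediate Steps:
1332 + P(24 - 1*(-23), -22) = 1332 + (24 - 1*(-23)) = 1332 + (24 + 23) = 1332 + 47 = 1379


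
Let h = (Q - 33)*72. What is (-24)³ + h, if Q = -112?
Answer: -24264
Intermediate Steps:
h = -10440 (h = (-112 - 33)*72 = -145*72 = -10440)
(-24)³ + h = (-24)³ - 10440 = -13824 - 10440 = -24264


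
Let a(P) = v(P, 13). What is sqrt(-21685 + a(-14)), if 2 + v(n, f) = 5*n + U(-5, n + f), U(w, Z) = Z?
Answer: I*sqrt(21758) ≈ 147.51*I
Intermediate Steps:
v(n, f) = -2 + f + 6*n (v(n, f) = -2 + (5*n + (n + f)) = -2 + (5*n + (f + n)) = -2 + (f + 6*n) = -2 + f + 6*n)
a(P) = 11 + 6*P (a(P) = -2 + 13 + 6*P = 11 + 6*P)
sqrt(-21685 + a(-14)) = sqrt(-21685 + (11 + 6*(-14))) = sqrt(-21685 + (11 - 84)) = sqrt(-21685 - 73) = sqrt(-21758) = I*sqrt(21758)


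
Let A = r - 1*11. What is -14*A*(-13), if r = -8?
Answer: -3458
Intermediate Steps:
A = -19 (A = -8 - 1*11 = -8 - 11 = -19)
-14*A*(-13) = -14*(-19)*(-13) = 266*(-13) = -3458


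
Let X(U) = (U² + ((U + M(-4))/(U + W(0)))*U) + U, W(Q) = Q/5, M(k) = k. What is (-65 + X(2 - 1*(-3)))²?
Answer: 1156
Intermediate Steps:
W(Q) = Q/5 (W(Q) = Q*(⅕) = Q/5)
X(U) = -4 + U² + 2*U (X(U) = (U² + ((U - 4)/(U + (⅕)*0))*U) + U = (U² + ((-4 + U)/(U + 0))*U) + U = (U² + ((-4 + U)/U)*U) + U = (U² + (-4 + U)) + U = (-4 + U + U²) + U = -4 + U² + 2*U)
(-65 + X(2 - 1*(-3)))² = (-65 + (-4 + (2 - 1*(-3))² + 2*(2 - 1*(-3))))² = (-65 + (-4 + (2 + 3)² + 2*(2 + 3)))² = (-65 + (-4 + 5² + 2*5))² = (-65 + (-4 + 25 + 10))² = (-65 + 31)² = (-34)² = 1156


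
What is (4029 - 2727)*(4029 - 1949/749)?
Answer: 560933592/107 ≈ 5.2424e+6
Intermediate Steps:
(4029 - 2727)*(4029 - 1949/749) = 1302*(4029 - 1949*1/749) = 1302*(4029 - 1949/749) = 1302*(3015772/749) = 560933592/107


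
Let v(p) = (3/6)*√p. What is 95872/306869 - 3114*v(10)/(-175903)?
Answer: 95872/306869 + 1557*√10/175903 ≈ 0.34041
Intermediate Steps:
v(p) = √p/2 (v(p) = (3*(⅙))*√p = √p/2)
95872/306869 - 3114*v(10)/(-175903) = 95872/306869 - 1557*√10/(-175903) = 95872*(1/306869) - 1557*√10*(-1/175903) = 95872/306869 + 1557*√10/175903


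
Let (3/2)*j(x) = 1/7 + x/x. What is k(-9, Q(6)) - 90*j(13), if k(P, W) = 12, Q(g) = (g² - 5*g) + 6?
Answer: -396/7 ≈ -56.571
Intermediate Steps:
Q(g) = 6 + g² - 5*g
j(x) = 16/21 (j(x) = 2*(1/7 + x/x)/3 = 2*(1*(⅐) + 1)/3 = 2*(⅐ + 1)/3 = (⅔)*(8/7) = 16/21)
k(-9, Q(6)) - 90*j(13) = 12 - 90*16/21 = 12 - 480/7 = -396/7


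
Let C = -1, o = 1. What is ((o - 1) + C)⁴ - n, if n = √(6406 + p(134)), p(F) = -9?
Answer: 1 - √6397 ≈ -78.981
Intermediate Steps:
n = √6397 (n = √(6406 - 9) = √6397 ≈ 79.981)
((o - 1) + C)⁴ - n = ((1 - 1) - 1)⁴ - √6397 = (0 - 1)⁴ - √6397 = (-1)⁴ - √6397 = 1 - √6397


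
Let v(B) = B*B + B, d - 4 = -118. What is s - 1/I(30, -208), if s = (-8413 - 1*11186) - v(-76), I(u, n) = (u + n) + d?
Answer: -7387307/292 ≈ -25299.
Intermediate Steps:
d = -114 (d = 4 - 118 = -114)
v(B) = B + B² (v(B) = B² + B = B + B²)
I(u, n) = -114 + n + u (I(u, n) = (u + n) - 114 = (n + u) - 114 = -114 + n + u)
s = -25299 (s = (-8413 - 1*11186) - (-76)*(1 - 76) = (-8413 - 11186) - (-76)*(-75) = -19599 - 1*5700 = -19599 - 5700 = -25299)
s - 1/I(30, -208) = -25299 - 1/(-114 - 208 + 30) = -25299 - 1/(-292) = -25299 - 1*(-1/292) = -25299 + 1/292 = -7387307/292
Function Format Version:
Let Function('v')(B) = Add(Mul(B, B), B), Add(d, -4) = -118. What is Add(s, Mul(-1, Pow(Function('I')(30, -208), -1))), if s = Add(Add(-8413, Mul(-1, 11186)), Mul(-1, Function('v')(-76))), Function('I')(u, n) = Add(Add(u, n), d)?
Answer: Rational(-7387307, 292) ≈ -25299.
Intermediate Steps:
d = -114 (d = Add(4, -118) = -114)
Function('v')(B) = Add(B, Pow(B, 2)) (Function('v')(B) = Add(Pow(B, 2), B) = Add(B, Pow(B, 2)))
Function('I')(u, n) = Add(-114, n, u) (Function('I')(u, n) = Add(Add(u, n), -114) = Add(Add(n, u), -114) = Add(-114, n, u))
s = -25299 (s = Add(Add(-8413, Mul(-1, 11186)), Mul(-1, Mul(-76, Add(1, -76)))) = Add(Add(-8413, -11186), Mul(-1, Mul(-76, -75))) = Add(-19599, Mul(-1, 5700)) = Add(-19599, -5700) = -25299)
Add(s, Mul(-1, Pow(Function('I')(30, -208), -1))) = Add(-25299, Mul(-1, Pow(Add(-114, -208, 30), -1))) = Add(-25299, Mul(-1, Pow(-292, -1))) = Add(-25299, Mul(-1, Rational(-1, 292))) = Add(-25299, Rational(1, 292)) = Rational(-7387307, 292)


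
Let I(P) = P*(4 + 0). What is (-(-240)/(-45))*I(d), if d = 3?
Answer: -64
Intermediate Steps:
I(P) = 4*P (I(P) = P*4 = 4*P)
(-(-240)/(-45))*I(d) = (-(-240)/(-45))*(4*3) = -(-240)*(-1)/45*12 = -10*8/15*12 = -16/3*12 = -64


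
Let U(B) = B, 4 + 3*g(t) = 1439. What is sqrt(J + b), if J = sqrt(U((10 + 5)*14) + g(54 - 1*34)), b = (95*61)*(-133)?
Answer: sqrt(-6936615 + 3*sqrt(6195))/3 ≈ 877.9*I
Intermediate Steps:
g(t) = 1435/3 (g(t) = -4/3 + (1/3)*1439 = -4/3 + 1439/3 = 1435/3)
b = -770735 (b = 5795*(-133) = -770735)
J = sqrt(6195)/3 (J = sqrt((10 + 5)*14 + 1435/3) = sqrt(15*14 + 1435/3) = sqrt(210 + 1435/3) = sqrt(2065/3) = sqrt(6195)/3 ≈ 26.236)
sqrt(J + b) = sqrt(sqrt(6195)/3 - 770735) = sqrt(-770735 + sqrt(6195)/3)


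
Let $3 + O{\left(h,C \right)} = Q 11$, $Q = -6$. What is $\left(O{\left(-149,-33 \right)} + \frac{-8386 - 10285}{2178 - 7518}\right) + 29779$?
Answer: $\frac{158670071}{5340} \approx 29714.0$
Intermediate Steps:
$O{\left(h,C \right)} = -69$ ($O{\left(h,C \right)} = -3 - 66 = -69$)
$\left(O{\left(-149,-33 \right)} + \frac{-8386 - 10285}{2178 - 7518}\right) + 29779 = \left(-69 + \frac{-8386 - 10285}{2178 - 7518}\right) + 29779 = \left(-69 - \frac{18671}{-5340}\right) + 29779 = \left(-69 - - \frac{18671}{5340}\right) + 29779 = \left(-69 + \frac{18671}{5340}\right) + 29779 = - \frac{349789}{5340} + 29779 = \frac{158670071}{5340}$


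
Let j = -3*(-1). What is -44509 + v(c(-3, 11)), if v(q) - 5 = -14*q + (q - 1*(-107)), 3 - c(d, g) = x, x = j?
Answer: -44397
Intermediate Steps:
j = 3
x = 3
c(d, g) = 0 (c(d, g) = 3 - 1*3 = 3 - 3 = 0)
v(q) = 112 - 13*q (v(q) = 5 + (-14*q + (q - 1*(-107))) = 5 + (-14*q + (q + 107)) = 5 + (-14*q + (107 + q)) = 5 + (107 - 13*q) = 112 - 13*q)
-44509 + v(c(-3, 11)) = -44509 + (112 - 13*0) = -44509 + (112 + 0) = -44509 + 112 = -44397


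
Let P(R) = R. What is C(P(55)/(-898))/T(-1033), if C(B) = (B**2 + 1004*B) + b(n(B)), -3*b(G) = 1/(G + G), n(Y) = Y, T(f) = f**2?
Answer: -7819372879/141983298262740 ≈ -5.5072e-5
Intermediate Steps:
b(G) = -1/(6*G) (b(G) = -1/(3*(G + G)) = -1/(2*G)/3 = -1/(6*G))
C(B) = B**2 + 1004*B - 1/(6*B) (C(B) = (B**2 + 1004*B) - 1/(6*B) = B**2 + 1004*B - 1/(6*B))
C(P(55)/(-898))/T(-1033) = ((55/(-898))**2 + 1004*(55/(-898)) - 1/(6*(55/(-898))))/((-1033)**2) = ((55*(-1/898))**2 + 1004*(55*(-1/898)) - 1/(6*(55*(-1/898))))/1067089 = ((-55/898)**2 + 1004*(-55/898) - 1/(6*(-55/898)))*(1/1067089) = (3025/806404 - 27610/449 - 1/6*(-898/55))*(1/1067089) = (3025/806404 - 27610/449 + 449/165)*(1/1067089) = -7819372879/133056660*1/1067089 = -7819372879/141983298262740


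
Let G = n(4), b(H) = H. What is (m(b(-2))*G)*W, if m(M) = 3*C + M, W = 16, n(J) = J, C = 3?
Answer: 448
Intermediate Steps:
m(M) = 9 + M (m(M) = 3*3 + M = 9 + M)
G = 4
(m(b(-2))*G)*W = ((9 - 2)*4)*16 = (7*4)*16 = 28*16 = 448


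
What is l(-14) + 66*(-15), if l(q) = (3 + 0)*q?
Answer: -1032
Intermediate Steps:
l(q) = 3*q
l(-14) + 66*(-15) = 3*(-14) + 66*(-15) = -42 - 990 = -1032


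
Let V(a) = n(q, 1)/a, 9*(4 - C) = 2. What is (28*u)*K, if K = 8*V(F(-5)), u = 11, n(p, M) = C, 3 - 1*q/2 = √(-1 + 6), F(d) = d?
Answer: -83776/45 ≈ -1861.7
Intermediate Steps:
q = 6 - 2*√5 (q = 6 - 2*√(-1 + 6) = 6 - 2*√5 ≈ 1.5279)
C = 34/9 (C = 4 - ⅑*2 = 4 - 2/9 = 34/9 ≈ 3.7778)
n(p, M) = 34/9
V(a) = 34/(9*a)
K = -272/45 (K = 8*((34/9)/(-5)) = 8*((34/9)*(-⅕)) = 8*(-34/45) = -272/45 ≈ -6.0444)
(28*u)*K = (28*11)*(-272/45) = 308*(-272/45) = -83776/45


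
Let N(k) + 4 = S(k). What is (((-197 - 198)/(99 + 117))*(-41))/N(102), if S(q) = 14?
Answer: 3239/432 ≈ 7.4977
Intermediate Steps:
N(k) = 10 (N(k) = -4 + 14 = 10)
(((-197 - 198)/(99 + 117))*(-41))/N(102) = (((-197 - 198)/(99 + 117))*(-41))/10 = (-395/216*(-41))*(⅒) = (-395*1/216*(-41))*(⅒) = -395/216*(-41)*(⅒) = (16195/216)*(⅒) = 3239/432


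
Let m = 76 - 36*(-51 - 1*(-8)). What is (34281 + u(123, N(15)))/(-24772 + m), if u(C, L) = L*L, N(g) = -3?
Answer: -1905/1286 ≈ -1.4813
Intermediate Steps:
u(C, L) = L²
m = 1624 (m = 76 - 36*(-51 + 8) = 76 - 36*(-43) = 76 + 1548 = 1624)
(34281 + u(123, N(15)))/(-24772 + m) = (34281 + (-3)²)/(-24772 + 1624) = (34281 + 9)/(-23148) = 34290*(-1/23148) = -1905/1286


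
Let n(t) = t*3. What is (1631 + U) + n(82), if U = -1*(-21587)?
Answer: 23464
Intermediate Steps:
n(t) = 3*t
U = 21587
(1631 + U) + n(82) = (1631 + 21587) + 3*82 = 23218 + 246 = 23464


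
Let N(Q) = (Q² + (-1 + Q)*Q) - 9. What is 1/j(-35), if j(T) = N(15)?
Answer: 1/426 ≈ 0.0023474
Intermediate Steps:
N(Q) = -9 + Q² + Q*(-1 + Q) (N(Q) = (Q² + Q*(-1 + Q)) - 9 = -9 + Q² + Q*(-1 + Q))
j(T) = 426 (j(T) = -9 - 1*15 + 2*15² = -9 - 15 + 2*225 = -9 - 15 + 450 = 426)
1/j(-35) = 1/426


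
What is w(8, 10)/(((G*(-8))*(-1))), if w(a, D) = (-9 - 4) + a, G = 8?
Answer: -5/64 ≈ -0.078125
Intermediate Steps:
w(a, D) = -13 + a
w(8, 10)/(((G*(-8))*(-1))) = (-13 + 8)/(((8*(-8))*(-1))) = -5/((-64*(-1))) = -5/64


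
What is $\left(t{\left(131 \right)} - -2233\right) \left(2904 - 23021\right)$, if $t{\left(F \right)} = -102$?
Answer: $-42869327$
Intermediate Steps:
$\left(t{\left(131 \right)} - -2233\right) \left(2904 - 23021\right) = \left(-102 - -2233\right) \left(2904 - 23021\right) = \left(-102 + 2233\right) \left(-20117\right) = 2131 \left(-20117\right) = -42869327$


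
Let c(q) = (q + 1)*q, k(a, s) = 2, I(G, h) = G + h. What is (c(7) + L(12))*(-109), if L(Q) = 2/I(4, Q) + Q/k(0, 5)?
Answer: -54173/8 ≈ -6771.6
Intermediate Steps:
L(Q) = Q/2 + 2/(4 + Q) (L(Q) = 2/(4 + Q) + Q/2 = Q/2 + 2/(4 + Q))
c(q) = q*(1 + q) (c(q) = (1 + q)*q = q*(1 + q))
(c(7) + L(12))*(-109) = (7*(1 + 7) + (4 + 12*(4 + 12))/(2*(4 + 12)))*(-109) = (7*8 + (1/2)*(4 + 12*16)/16)*(-109) = (56 + (1/2)*(1/16)*(4 + 192))*(-109) = (56 + (1/2)*(1/16)*196)*(-109) = (56 + 49/8)*(-109) = (497/8)*(-109) = -54173/8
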